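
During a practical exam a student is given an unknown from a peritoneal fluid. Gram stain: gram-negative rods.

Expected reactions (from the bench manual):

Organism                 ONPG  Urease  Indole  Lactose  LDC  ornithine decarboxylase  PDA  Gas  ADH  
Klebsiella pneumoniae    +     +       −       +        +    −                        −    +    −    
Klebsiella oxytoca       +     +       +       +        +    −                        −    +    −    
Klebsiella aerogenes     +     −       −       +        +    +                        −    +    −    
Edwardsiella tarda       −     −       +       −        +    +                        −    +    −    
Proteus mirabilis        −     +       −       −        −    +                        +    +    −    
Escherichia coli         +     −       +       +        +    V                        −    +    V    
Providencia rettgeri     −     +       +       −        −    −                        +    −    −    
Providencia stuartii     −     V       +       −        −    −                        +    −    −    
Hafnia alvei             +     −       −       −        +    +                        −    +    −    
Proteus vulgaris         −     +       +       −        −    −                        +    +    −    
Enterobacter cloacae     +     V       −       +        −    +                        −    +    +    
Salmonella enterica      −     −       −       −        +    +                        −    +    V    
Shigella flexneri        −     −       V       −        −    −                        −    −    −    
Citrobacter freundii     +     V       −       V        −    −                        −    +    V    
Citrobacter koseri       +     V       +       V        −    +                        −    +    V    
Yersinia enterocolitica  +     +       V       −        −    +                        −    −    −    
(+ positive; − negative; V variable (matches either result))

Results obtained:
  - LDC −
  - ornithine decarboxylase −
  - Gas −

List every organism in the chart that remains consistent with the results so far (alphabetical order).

Providencia rettgeri, Providencia stuartii, Shigella flexneri

ornithine decarboxylase −: excludes 8 organisms — 8 left.
Gas −: excludes 5 organisms — 3 left.
LDC −: all 3 remaining candidates are consistent.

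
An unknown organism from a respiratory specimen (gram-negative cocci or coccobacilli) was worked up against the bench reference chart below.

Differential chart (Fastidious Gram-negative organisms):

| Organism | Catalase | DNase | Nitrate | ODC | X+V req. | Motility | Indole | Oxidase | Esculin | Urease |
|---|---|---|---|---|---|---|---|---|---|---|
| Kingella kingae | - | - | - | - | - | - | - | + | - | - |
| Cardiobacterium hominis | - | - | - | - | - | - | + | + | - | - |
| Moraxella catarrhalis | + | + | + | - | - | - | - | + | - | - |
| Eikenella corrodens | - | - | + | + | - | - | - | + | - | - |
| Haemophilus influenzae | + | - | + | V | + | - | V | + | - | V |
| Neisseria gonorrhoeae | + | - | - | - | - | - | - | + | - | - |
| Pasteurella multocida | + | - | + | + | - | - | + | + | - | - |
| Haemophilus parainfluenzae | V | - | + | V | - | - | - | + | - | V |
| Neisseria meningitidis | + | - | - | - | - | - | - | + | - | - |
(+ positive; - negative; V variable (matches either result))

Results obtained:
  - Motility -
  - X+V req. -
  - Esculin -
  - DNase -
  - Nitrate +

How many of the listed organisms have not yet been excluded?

3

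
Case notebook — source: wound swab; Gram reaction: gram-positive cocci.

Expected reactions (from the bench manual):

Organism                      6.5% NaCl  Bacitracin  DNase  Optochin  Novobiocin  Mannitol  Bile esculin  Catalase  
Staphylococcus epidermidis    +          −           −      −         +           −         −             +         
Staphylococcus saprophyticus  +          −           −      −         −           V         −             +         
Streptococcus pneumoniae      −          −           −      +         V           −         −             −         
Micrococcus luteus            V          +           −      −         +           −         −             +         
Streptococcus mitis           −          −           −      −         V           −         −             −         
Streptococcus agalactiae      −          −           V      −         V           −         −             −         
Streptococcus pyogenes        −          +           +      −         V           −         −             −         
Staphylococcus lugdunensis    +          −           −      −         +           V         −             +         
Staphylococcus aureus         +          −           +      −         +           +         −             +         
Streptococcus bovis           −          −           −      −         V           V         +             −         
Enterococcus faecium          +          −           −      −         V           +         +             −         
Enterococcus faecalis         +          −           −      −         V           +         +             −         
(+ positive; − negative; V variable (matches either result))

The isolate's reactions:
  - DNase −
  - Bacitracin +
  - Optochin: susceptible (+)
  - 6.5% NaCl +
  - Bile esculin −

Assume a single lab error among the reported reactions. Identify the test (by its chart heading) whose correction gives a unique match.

Optochin

As reported, no row in the chart matches all 5 reactions.
Reversing Optochin (to −) → unique match: Micrococcus luteus.
Reversing Bacitracin → still no organism matches.
Reversing DNase → still no organism matches.
Reversing Bile esculin → still no organism matches.
Reversing 6.5% NaCl → still no organism matches.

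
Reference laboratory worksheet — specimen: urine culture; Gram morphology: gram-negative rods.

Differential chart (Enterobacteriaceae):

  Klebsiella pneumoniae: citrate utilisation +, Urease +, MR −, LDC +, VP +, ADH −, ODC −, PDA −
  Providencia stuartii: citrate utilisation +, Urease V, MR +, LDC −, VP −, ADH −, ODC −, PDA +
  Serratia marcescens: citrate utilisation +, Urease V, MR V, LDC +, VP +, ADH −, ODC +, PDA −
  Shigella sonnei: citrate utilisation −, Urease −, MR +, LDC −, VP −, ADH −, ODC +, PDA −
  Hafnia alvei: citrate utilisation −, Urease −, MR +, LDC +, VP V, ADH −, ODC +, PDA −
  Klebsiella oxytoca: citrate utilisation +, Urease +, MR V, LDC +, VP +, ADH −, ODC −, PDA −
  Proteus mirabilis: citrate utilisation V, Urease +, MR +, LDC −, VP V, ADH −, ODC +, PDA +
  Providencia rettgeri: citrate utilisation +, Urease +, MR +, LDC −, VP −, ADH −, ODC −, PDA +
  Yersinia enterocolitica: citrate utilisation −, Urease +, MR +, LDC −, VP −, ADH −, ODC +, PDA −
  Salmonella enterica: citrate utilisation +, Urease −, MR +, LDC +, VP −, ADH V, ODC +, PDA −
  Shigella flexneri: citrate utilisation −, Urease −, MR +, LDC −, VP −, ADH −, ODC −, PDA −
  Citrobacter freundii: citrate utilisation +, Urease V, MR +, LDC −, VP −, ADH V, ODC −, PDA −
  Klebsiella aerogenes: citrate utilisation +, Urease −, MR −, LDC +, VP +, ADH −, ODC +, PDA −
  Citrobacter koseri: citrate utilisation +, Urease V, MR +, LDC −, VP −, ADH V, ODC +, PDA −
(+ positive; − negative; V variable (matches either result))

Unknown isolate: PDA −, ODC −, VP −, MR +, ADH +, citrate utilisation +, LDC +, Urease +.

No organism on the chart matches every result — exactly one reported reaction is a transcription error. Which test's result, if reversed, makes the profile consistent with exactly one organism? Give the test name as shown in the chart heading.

LDC

As reported, no row in the chart matches all 8 reactions.
Reversing LDC (to −) → unique match: Citrobacter freundii.
Reversing citrate utilisation → still no organism matches.
Reversing MR → still no organism matches.
Reversing ODC → still no organism matches.
Reversing PDA → still no organism matches.
Reversing ADH → still no organism matches.
Reversing VP → still no organism matches.
Reversing Urease → still no organism matches.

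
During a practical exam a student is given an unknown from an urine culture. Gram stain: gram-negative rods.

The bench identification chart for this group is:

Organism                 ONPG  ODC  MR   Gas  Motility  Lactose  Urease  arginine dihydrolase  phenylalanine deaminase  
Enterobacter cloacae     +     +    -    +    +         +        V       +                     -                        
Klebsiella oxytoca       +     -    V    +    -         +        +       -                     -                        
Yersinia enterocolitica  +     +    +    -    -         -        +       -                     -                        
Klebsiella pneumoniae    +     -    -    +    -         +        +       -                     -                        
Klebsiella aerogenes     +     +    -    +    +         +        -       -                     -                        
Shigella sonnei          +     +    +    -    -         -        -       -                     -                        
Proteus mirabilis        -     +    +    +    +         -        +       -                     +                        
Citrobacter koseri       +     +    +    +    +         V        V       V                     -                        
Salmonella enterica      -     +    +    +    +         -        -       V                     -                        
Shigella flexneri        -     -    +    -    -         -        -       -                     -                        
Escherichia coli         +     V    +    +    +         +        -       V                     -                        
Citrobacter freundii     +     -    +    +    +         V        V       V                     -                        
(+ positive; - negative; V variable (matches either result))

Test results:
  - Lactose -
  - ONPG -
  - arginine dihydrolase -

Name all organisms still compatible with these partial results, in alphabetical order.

Proteus mirabilis, Salmonella enterica, Shigella flexneri

ONPG -: excludes 9 organisms — 3 left.
arginine dihydrolase -: all 3 remaining candidates are consistent.
Lactose -: all 3 remaining candidates are consistent.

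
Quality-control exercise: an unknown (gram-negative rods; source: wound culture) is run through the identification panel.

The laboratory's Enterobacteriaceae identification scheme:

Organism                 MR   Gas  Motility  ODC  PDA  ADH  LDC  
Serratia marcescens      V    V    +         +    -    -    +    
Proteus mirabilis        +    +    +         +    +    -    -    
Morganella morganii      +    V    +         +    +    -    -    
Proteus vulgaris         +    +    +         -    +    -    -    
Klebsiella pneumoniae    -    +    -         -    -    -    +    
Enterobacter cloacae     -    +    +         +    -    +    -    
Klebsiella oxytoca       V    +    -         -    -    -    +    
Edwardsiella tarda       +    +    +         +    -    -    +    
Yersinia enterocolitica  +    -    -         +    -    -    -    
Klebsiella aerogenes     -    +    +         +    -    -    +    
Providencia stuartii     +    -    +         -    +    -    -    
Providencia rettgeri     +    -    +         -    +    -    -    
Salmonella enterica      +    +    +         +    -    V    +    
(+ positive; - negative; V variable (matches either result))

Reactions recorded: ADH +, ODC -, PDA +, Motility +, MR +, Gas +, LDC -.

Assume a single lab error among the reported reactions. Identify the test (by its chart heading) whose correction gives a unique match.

ADH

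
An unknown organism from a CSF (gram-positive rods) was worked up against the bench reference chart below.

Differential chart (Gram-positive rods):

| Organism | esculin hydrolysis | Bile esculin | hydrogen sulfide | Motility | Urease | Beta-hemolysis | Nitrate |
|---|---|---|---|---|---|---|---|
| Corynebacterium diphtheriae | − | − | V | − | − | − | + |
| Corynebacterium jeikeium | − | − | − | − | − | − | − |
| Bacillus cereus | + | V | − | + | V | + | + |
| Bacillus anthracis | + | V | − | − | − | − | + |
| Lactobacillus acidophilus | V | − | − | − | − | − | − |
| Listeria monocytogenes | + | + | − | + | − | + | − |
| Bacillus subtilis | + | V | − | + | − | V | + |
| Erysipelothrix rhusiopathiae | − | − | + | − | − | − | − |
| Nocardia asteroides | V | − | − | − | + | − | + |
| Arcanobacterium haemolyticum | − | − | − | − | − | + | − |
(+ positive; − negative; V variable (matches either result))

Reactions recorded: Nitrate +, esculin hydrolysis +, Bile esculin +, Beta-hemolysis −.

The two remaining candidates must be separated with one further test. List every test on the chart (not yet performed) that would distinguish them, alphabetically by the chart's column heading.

esculin hydrolysis +: excludes Corynebacterium diphtheriae, Corynebacterium jeikeium, Erysipelothrix rhusiopathiae, Arcanobacterium haemolyticum — 6 left.
Nitrate +: excludes Lactobacillus acidophilus, Listeria monocytogenes — 4 left.
Beta-hemolysis −: excludes Bacillus cereus — 3 left.
Bile esculin +: excludes Nocardia asteroides — 2 left.
Two candidates remain: Bacillus anthracis and Bacillus subtilis.
  hydrogen sulfide: − vs − — same for both, does not separate.
  Motility: Bacillus anthracis −, Bacillus subtilis + — discriminates.
  Urease: − vs − — same for both, does not separate.

Motility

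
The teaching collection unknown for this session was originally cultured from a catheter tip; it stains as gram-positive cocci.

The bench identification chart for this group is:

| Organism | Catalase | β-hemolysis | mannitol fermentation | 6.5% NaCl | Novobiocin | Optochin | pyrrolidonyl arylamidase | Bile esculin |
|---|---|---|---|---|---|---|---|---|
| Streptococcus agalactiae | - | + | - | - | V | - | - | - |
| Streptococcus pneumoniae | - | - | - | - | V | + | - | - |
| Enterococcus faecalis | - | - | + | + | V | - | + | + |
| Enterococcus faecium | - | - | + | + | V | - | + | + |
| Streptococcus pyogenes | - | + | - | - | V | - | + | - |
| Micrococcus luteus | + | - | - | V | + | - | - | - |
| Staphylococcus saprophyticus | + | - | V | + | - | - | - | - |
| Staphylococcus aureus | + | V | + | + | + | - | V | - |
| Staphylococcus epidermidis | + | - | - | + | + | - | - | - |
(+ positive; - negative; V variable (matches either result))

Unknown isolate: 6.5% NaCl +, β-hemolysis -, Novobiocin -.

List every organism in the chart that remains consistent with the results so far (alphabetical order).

Enterococcus faecalis, Enterococcus faecium, Staphylococcus saprophyticus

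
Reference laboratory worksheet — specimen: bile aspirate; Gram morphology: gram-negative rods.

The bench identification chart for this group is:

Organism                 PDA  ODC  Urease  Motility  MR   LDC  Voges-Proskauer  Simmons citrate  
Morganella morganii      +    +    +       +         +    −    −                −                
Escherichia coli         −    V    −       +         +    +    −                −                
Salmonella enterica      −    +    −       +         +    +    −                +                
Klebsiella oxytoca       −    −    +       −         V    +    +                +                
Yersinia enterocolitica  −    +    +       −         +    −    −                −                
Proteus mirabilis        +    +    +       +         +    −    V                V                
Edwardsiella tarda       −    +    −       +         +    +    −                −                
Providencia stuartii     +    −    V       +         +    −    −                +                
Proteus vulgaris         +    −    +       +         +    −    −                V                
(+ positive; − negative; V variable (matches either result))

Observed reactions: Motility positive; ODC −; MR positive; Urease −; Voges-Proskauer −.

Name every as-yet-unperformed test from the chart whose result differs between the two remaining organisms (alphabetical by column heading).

Voges-Proskauer −: excludes Klebsiella oxytoca — 8 left.
Urease −: excludes Morganella morganii, Yersinia enterocolitica, Proteus mirabilis, Proteus vulgaris — 4 left.
Motility +: all 4 remaining candidates are consistent.
MR +: all 4 remaining candidates are consistent.
ODC −: excludes Salmonella enterica, Edwardsiella tarda — 2 left.
Two candidates remain: Escherichia coli and Providencia stuartii.
  PDA: Escherichia coli −, Providencia stuartii + — discriminates.
  LDC: Escherichia coli +, Providencia stuartii − — discriminates.
  Simmons citrate: Escherichia coli −, Providencia stuartii + — discriminates.

LDC, PDA, Simmons citrate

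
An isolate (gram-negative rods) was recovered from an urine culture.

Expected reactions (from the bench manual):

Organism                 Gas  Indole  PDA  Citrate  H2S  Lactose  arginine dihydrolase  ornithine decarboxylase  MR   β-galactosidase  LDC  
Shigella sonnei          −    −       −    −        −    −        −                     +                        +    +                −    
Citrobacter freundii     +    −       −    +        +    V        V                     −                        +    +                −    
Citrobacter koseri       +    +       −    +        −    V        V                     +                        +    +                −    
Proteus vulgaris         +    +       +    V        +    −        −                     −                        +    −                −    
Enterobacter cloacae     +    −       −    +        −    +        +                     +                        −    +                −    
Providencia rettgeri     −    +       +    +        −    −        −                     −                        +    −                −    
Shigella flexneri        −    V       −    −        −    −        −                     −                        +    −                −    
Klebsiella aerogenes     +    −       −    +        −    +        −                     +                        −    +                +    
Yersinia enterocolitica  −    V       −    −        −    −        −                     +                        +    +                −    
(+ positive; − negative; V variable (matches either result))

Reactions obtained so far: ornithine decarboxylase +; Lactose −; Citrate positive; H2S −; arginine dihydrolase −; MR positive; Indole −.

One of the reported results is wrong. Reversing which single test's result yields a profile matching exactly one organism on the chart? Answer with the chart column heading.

As reported, no row in the chart matches all 7 reactions.
Reversing MR → still no organism matches.
Reversing Citrate → 2 organisms match (not unique).
Reversing Indole (to +) → unique match: Citrobacter koseri.
Reversing ornithine decarboxylase → still no organism matches.
Reversing Lactose → still no organism matches.
Reversing arginine dihydrolase → still no organism matches.
Reversing H2S → still no organism matches.

Indole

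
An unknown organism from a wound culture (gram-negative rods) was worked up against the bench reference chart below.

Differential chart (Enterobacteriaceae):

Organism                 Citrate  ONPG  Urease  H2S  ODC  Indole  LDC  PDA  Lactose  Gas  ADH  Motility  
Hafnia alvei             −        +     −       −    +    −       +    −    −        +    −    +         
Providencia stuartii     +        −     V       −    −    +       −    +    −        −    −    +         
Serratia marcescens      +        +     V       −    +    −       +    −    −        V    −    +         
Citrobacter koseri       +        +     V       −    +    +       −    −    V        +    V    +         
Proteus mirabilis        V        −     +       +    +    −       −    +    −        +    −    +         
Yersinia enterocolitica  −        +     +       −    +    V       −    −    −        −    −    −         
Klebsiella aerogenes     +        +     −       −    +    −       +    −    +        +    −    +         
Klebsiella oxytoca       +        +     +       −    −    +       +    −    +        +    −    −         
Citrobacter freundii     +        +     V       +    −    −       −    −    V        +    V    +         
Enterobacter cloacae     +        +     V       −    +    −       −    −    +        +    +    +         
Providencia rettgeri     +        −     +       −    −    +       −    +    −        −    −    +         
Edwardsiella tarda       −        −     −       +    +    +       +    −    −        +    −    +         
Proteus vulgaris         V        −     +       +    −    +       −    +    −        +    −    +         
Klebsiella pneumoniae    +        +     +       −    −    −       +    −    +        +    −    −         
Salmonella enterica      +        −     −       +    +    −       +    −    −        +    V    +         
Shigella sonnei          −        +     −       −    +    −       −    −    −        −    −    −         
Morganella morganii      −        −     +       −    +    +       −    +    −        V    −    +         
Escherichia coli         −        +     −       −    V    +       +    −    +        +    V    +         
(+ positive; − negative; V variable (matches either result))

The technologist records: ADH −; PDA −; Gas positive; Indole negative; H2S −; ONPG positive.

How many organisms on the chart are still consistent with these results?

4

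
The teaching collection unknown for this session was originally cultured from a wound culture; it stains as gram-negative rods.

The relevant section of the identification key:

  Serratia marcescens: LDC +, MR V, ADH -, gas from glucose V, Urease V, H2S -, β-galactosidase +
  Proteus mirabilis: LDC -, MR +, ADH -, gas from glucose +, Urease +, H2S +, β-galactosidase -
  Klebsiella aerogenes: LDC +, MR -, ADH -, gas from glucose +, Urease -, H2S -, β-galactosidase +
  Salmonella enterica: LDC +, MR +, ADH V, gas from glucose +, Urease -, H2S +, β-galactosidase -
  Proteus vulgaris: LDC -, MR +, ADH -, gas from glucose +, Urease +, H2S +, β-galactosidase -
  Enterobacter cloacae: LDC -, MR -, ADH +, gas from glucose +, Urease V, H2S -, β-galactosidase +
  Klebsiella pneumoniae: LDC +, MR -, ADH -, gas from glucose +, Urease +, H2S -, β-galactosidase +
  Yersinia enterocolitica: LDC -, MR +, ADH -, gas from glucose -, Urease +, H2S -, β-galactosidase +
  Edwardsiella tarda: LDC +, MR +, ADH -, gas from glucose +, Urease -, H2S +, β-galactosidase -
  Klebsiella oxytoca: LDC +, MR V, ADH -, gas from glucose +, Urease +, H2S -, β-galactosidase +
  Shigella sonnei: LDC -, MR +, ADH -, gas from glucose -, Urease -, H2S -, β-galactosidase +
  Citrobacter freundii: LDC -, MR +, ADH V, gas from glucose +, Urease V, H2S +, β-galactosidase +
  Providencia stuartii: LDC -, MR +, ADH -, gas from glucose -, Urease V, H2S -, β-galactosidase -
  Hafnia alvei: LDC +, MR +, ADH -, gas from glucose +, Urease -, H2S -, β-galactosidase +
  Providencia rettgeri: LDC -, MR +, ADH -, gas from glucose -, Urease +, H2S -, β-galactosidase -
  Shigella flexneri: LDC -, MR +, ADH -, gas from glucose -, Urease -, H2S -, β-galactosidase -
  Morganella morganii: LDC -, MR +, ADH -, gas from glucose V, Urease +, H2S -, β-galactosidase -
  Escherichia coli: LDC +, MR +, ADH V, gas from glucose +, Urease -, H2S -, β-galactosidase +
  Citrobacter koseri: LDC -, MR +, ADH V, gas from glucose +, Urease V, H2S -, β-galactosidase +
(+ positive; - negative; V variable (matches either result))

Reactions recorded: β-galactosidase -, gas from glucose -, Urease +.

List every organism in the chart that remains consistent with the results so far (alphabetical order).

β-galactosidase -: excludes 11 organisms — 8 left.
gas from glucose -: excludes Proteus mirabilis, Salmonella enterica, Proteus vulgaris, Edwardsiella tarda — 4 left.
Urease +: excludes Shigella flexneri — 3 left.

Morganella morganii, Providencia rettgeri, Providencia stuartii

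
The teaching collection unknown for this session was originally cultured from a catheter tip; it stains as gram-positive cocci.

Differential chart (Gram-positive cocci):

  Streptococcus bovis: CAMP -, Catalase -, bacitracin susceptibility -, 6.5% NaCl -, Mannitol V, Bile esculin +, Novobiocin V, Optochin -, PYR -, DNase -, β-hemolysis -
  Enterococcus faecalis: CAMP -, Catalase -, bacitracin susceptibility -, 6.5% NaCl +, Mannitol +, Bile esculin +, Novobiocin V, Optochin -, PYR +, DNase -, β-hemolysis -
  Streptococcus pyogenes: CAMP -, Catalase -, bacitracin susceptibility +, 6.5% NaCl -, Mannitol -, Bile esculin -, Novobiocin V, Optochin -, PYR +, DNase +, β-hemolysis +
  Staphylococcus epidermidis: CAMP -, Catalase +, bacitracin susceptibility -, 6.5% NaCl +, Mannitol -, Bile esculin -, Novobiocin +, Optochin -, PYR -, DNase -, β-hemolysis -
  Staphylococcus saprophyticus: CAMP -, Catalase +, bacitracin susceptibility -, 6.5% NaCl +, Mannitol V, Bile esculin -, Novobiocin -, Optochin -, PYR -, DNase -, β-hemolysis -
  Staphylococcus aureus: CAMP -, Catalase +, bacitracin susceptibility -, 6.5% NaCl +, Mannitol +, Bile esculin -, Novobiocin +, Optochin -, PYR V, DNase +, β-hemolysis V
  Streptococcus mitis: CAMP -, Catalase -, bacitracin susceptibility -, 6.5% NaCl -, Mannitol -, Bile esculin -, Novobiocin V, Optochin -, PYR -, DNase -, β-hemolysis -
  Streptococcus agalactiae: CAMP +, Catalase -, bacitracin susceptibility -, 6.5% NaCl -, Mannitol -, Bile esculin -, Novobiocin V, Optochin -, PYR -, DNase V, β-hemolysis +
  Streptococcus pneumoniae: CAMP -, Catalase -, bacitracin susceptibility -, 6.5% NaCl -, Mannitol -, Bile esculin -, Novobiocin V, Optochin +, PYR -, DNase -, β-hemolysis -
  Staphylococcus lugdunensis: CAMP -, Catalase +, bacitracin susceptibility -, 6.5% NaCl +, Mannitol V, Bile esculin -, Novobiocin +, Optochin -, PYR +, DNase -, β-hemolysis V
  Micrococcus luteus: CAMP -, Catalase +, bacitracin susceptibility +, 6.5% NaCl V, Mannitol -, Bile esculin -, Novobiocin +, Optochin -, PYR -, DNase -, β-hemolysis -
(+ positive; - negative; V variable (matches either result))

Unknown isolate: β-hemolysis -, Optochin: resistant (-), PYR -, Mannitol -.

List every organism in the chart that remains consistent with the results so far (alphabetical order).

Mannitol -: excludes Enterococcus faecalis, Staphylococcus aureus — 9 left.
Optochin -: excludes Streptococcus pneumoniae — 8 left.
PYR -: excludes Streptococcus pyogenes, Staphylococcus lugdunensis — 6 left.
β-hemolysis -: excludes Streptococcus agalactiae — 5 left.

Micrococcus luteus, Staphylococcus epidermidis, Staphylococcus saprophyticus, Streptococcus bovis, Streptococcus mitis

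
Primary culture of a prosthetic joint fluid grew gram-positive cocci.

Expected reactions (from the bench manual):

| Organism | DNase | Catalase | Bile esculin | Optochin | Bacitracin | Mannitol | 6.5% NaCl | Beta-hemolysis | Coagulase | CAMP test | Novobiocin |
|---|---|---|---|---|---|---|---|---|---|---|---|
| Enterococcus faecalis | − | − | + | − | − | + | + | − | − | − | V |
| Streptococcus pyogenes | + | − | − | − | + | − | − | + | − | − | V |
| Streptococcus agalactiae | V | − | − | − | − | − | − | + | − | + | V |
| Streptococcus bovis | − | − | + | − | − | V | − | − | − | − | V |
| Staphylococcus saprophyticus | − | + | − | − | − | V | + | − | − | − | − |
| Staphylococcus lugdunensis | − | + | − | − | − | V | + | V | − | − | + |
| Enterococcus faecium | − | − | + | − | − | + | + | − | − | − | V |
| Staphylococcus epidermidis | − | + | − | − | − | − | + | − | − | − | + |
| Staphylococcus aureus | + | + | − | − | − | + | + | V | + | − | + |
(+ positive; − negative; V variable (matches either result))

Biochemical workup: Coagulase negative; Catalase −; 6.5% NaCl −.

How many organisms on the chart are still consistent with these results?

3

6.5% NaCl −: excludes 6 organisms — 3 left.
Coagulase −: all 3 remaining candidates are consistent.
Catalase −: all 3 remaining candidates are consistent.
Still consistent: Streptococcus agalactiae, Streptococcus bovis, Streptococcus pyogenes.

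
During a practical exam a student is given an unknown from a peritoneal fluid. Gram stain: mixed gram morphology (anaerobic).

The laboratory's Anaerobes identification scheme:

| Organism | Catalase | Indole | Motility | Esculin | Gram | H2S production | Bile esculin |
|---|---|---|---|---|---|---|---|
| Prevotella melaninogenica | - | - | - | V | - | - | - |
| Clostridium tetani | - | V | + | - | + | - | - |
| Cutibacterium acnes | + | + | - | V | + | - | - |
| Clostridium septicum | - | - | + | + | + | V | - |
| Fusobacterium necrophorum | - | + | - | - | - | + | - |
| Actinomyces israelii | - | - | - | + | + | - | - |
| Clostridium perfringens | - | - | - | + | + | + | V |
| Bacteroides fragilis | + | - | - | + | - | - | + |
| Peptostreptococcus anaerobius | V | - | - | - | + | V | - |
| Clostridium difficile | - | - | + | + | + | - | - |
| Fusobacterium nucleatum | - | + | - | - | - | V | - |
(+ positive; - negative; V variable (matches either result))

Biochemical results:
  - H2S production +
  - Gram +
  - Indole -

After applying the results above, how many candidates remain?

Indole -: excludes Cutibacterium acnes, Fusobacterium necrophorum, Fusobacterium nucleatum — 8 left.
Gram +: excludes Prevotella melaninogenica, Bacteroides fragilis — 6 left.
H2S production +: excludes Clostridium tetani, Actinomyces israelii, Clostridium difficile — 3 left.
Still consistent: Clostridium perfringens, Clostridium septicum, Peptostreptococcus anaerobius.

3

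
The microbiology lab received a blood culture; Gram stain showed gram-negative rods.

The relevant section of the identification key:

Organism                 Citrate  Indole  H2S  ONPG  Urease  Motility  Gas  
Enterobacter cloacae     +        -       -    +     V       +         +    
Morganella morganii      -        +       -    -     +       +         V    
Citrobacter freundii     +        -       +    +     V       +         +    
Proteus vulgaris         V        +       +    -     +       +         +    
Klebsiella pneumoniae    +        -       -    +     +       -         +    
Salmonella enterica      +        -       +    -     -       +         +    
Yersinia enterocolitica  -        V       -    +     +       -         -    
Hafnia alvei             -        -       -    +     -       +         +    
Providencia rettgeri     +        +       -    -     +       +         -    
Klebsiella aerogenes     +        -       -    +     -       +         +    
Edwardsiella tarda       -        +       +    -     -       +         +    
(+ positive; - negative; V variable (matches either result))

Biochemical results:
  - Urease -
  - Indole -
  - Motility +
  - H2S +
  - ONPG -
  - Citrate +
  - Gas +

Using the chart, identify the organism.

Salmonella enterica

Citrate +: excludes Morganella morganii, Yersinia enterocolitica, Hafnia alvei, Edwardsiella tarda — 7 left.
H2S +: excludes Enterobacter cloacae, Klebsiella pneumoniae, Providencia rettgeri, Klebsiella aerogenes — 3 left.
ONPG -: excludes Citrobacter freundii — 2 left.
Gas +: all 2 remaining candidates are consistent.
Indole -: excludes Proteus vulgaris — 1 left.
Urease -: the one remaining candidate is consistent.
Motility +: the one remaining candidate is consistent.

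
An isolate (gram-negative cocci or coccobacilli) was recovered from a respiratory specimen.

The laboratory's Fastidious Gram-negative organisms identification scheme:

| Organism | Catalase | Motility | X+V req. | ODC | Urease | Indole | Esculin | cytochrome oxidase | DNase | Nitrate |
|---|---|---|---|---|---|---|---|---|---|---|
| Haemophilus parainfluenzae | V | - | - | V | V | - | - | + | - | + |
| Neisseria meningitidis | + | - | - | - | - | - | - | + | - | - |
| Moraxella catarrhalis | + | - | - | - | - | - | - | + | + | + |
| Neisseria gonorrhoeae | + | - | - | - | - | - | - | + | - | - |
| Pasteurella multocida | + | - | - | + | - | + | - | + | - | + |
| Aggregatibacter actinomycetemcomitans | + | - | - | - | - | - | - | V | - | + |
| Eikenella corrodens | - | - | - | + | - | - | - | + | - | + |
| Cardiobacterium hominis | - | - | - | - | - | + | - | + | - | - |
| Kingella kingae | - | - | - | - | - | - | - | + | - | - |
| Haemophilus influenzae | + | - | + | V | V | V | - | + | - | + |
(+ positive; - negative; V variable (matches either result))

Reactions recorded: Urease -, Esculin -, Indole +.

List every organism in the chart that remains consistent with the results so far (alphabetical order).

Indole +: excludes 7 organisms — 3 left.
Urease -: all 3 remaining candidates are consistent.
Esculin -: all 3 remaining candidates are consistent.

Cardiobacterium hominis, Haemophilus influenzae, Pasteurella multocida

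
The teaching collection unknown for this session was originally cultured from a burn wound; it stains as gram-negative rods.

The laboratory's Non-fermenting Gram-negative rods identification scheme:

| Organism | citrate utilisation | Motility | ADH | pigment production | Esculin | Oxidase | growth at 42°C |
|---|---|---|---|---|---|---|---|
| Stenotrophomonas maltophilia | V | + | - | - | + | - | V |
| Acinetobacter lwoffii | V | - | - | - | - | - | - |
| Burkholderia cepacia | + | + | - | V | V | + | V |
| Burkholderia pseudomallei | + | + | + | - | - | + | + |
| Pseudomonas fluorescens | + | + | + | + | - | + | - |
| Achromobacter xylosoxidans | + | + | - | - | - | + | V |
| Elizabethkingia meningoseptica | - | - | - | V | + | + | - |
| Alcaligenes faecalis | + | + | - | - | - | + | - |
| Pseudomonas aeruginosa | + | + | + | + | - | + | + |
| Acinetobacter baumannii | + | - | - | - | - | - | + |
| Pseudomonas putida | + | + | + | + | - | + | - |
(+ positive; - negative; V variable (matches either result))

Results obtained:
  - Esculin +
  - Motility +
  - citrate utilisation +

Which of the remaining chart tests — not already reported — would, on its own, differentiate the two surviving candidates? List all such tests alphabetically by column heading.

Motility +: excludes Acinetobacter lwoffii, Elizabethkingia meningoseptica, Acinetobacter baumannii — 8 left.
Esculin +: excludes 6 organisms — 2 left.
citrate utilisation +: all 2 remaining candidates are consistent.
Two candidates remain: Burkholderia cepacia and Stenotrophomonas maltophilia.
  ADH: - vs - — same for both, does not separate.
  pigment production: V vs - — variable for at least one, does not separate.
  Oxidase: Burkholderia cepacia +, Stenotrophomonas maltophilia - — discriminates.
  growth at 42°C: V vs V — variable for at least one, does not separate.

Oxidase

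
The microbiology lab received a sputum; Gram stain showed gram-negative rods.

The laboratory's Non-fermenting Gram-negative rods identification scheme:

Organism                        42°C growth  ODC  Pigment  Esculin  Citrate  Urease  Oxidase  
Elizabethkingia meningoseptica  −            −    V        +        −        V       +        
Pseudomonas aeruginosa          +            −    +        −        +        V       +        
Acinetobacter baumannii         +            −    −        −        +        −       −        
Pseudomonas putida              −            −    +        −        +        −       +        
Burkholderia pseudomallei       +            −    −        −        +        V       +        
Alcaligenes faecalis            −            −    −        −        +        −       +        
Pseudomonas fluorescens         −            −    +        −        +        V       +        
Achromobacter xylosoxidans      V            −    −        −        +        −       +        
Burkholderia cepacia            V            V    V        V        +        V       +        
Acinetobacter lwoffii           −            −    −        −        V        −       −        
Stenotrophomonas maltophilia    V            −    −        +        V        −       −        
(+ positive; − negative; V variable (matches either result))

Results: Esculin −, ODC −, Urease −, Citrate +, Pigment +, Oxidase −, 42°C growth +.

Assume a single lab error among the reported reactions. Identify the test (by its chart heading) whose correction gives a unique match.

As reported, no row in the chart matches all 7 reactions.
Reversing ODC → still no organism matches.
Reversing 42°C growth → still no organism matches.
Reversing Pigment (to −) → unique match: Acinetobacter baumannii.
Reversing Esculin → still no organism matches.
Reversing Urease → still no organism matches.
Reversing Citrate → still no organism matches.
Reversing Oxidase → 2 organisms match (not unique).

Pigment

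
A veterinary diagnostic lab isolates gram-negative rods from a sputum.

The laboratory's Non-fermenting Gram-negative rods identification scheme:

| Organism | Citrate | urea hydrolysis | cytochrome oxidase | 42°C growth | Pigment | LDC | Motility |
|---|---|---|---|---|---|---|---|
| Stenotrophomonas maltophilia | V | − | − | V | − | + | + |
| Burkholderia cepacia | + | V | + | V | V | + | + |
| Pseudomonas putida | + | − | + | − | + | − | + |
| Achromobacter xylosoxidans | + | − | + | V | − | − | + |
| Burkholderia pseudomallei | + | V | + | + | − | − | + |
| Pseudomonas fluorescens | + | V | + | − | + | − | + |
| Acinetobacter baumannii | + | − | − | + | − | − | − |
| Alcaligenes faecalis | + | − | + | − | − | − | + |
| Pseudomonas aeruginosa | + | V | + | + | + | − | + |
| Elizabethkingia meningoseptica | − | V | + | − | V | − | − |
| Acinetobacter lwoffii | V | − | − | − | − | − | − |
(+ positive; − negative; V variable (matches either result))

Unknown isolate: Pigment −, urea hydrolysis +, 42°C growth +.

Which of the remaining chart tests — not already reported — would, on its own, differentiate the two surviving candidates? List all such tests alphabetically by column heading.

LDC

Pigment −: excludes Pseudomonas putida, Pseudomonas fluorescens, Pseudomonas aeruginosa — 8 left.
urea hydrolysis +: excludes 5 organisms — 3 left.
42°C growth +: excludes Elizabethkingia meningoseptica — 2 left.
Two candidates remain: Burkholderia cepacia and Burkholderia pseudomallei.
  Citrate: + vs + — same for both, does not separate.
  cytochrome oxidase: + vs + — same for both, does not separate.
  LDC: Burkholderia cepacia +, Burkholderia pseudomallei − — discriminates.
  Motility: + vs + — same for both, does not separate.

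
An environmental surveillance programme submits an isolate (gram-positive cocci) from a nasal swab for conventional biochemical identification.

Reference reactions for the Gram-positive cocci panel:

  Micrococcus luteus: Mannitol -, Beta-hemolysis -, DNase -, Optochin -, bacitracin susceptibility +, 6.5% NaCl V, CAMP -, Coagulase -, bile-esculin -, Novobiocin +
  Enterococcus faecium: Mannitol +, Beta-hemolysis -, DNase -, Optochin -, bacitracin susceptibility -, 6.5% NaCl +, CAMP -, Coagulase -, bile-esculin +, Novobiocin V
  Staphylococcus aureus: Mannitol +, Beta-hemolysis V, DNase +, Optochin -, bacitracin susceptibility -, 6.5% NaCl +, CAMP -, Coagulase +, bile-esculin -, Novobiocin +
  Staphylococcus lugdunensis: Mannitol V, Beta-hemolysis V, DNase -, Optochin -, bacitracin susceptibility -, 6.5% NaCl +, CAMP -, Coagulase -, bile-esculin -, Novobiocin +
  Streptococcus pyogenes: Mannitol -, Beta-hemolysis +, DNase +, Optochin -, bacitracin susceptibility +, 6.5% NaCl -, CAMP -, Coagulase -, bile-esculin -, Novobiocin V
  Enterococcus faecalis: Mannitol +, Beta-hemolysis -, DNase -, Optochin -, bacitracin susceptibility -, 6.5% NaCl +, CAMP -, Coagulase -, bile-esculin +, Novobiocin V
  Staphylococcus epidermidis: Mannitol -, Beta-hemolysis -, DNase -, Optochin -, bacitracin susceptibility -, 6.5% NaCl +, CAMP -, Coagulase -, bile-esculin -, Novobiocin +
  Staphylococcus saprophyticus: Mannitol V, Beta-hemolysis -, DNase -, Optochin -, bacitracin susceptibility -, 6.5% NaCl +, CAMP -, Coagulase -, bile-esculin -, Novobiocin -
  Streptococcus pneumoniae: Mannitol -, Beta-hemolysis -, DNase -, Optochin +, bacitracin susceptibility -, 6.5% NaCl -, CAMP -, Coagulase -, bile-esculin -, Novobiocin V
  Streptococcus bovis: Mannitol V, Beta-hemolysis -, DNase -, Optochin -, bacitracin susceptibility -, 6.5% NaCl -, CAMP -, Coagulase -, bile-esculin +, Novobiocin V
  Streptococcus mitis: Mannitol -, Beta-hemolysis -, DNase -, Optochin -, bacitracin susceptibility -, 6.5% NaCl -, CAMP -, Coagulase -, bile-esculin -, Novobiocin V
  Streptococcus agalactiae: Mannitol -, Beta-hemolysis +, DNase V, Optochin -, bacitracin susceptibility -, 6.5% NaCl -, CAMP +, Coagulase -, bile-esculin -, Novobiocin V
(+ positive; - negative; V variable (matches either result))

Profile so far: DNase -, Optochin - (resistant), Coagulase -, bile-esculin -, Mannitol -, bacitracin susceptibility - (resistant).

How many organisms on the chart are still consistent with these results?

5

bile-esculin -: excludes Enterococcus faecium, Enterococcus faecalis, Streptococcus bovis — 9 left.
Optochin -: excludes Streptococcus pneumoniae — 8 left.
Coagulase -: excludes Staphylococcus aureus — 7 left.
Mannitol -: all 7 remaining candidates are consistent.
DNase -: excludes Streptococcus pyogenes — 6 left.
bacitracin susceptibility -: excludes Micrococcus luteus — 5 left.
Still consistent: Staphylococcus epidermidis, Staphylococcus lugdunensis, Staphylococcus saprophyticus, Streptococcus agalactiae, Streptococcus mitis.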